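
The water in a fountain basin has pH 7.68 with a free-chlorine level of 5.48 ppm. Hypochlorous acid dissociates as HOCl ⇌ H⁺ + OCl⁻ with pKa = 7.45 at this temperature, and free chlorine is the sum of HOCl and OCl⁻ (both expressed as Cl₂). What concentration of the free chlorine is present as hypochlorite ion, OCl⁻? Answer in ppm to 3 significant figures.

[OCl⁻]/[HOCl] = 10^(pH − pKa) = 10^(7.68 − 7.45) = 10^0.23 = 1.698.
Fraction as HOCl = 1 / (1 + 1.698) = 0.3706.
OCl⁻ = (1 − 0.3706) × 5.48 ppm = 3.449 ppm.

3.45 ppm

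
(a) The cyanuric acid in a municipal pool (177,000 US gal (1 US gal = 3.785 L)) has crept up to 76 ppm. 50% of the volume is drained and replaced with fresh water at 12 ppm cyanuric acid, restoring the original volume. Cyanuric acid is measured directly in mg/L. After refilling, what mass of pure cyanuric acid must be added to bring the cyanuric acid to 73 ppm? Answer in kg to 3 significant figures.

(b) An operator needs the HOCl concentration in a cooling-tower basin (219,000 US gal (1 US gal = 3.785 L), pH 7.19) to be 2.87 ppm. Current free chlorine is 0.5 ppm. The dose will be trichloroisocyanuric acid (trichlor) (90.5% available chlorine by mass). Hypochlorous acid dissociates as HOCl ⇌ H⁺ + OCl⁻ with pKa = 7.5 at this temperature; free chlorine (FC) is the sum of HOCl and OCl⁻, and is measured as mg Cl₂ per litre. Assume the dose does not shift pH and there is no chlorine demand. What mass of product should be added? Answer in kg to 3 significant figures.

(a) Volume: 177,000 US gal × 3.785 L/gal = 669,945 L.
(a) After draining 50% and refilling: 76 × 0.50 + 12 × 0.50 = 44 ppm.
(a) Deficit to target: 73 − 44 = 29 mg/L.
(a) Mass: 29 mg/L × 669,945 L = 19,430 g cyanuric acid.

(b) Volume: 219,000 US gal × 3.785 L/gal = 828,915 L.
(b) [OCl⁻]/[HOCl] = 10^(pH − pKa) = 10^(7.19 − 7.5) = 0.4898; fraction as HOCl = 1/(1 + 0.4898) = 0.6712.
(b) Free chlorine required for 2.87 ppm HOCl: 2.87 / 0.6712 = 4.276 ppm.
(b) FC to add: 4.276 − 0.5 = 3.776 mg/L as Cl₂.
(b) Cl₂ equivalent: 3.776 mg/L × 828,915 L = 3130 g.
(b) Product at 90.5% available Cl: 3130 / 0.905 = 3458 g.

(a) 19.4 kg; (b) 3.46 kg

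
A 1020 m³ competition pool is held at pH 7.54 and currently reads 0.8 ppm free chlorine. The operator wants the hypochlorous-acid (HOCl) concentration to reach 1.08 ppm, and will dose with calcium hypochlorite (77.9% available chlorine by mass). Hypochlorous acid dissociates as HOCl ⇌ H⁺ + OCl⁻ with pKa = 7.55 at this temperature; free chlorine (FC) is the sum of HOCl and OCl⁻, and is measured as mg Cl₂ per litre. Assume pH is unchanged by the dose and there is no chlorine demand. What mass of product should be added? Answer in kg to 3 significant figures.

Volume: 1020 m³ = 1,020,000 L.
[OCl⁻]/[HOCl] = 10^(pH − pKa) = 10^(7.54 − 7.55) = 0.9772; fraction as HOCl = 1/(1 + 0.9772) = 0.5058.
Free chlorine required for 1.08 ppm HOCl: 1.08 / 0.5058 = 2.135 ppm.
FC to add: 2.135 − 0.8 = 1.335 mg/L as Cl₂.
Cl₂ equivalent: 1.335 mg/L × 1,020,000 L = 1362 g.
Product at 77.9% available Cl: 1362 / 0.779 = 1749 g.

1.75 kg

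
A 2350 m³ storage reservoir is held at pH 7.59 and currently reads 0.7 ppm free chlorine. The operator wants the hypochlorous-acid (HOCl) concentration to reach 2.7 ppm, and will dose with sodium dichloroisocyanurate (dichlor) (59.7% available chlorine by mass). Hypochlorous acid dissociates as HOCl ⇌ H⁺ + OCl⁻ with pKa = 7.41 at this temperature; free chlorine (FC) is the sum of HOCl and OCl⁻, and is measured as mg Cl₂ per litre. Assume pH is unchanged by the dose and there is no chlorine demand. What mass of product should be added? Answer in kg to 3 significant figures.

Volume: 2350 m³ = 2,350,000 L.
[OCl⁻]/[HOCl] = 10^(pH − pKa) = 10^(7.59 − 7.41) = 1.514; fraction as HOCl = 1/(1 + 1.514) = 0.3978.
Free chlorine required for 2.7 ppm HOCl: 2.7 / 0.3978 = 6.787 ppm.
FC to add: 6.787 − 0.7 = 6.087 mg/L as Cl₂.
Cl₂ equivalent: 6.087 mg/L × 2,350,000 L = 14,300 g.
Product at 59.7% available Cl: 14,300 / 0.597 = 23,960 g.

24.0 kg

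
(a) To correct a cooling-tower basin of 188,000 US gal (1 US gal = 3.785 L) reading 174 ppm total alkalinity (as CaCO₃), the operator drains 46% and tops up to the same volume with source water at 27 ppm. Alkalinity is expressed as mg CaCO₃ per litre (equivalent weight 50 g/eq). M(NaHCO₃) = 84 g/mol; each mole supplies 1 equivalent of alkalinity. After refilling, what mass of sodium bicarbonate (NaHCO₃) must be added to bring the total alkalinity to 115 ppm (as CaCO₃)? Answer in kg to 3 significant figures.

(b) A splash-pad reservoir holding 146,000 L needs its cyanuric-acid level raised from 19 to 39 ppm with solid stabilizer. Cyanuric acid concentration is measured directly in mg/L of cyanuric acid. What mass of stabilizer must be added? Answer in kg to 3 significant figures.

(a) 10.3 kg; (b) 2.92 kg

(a) Volume: 188,000 US gal × 3.785 L/gal = 711,580 L.
(a) After draining 46% and refilling: 174 × 0.54 + 27 × 0.46 = 106.38 ppm.
(a) Deficit to target: 115 − 106.38 = 8.62 mg/L.
(a) As CaCO₃: 8.62 mg/L × 711,580 L = 6134 g; ÷ 50 g/eq ÷ 1 = 122.7 mol NaHCO₃.
(a) Mass: 122.7 × 84 = 10,300 g.

(b) CYA to add: (39 − 19) = 20 mg/L × 146,000 L = 2920 g cyanuric acid.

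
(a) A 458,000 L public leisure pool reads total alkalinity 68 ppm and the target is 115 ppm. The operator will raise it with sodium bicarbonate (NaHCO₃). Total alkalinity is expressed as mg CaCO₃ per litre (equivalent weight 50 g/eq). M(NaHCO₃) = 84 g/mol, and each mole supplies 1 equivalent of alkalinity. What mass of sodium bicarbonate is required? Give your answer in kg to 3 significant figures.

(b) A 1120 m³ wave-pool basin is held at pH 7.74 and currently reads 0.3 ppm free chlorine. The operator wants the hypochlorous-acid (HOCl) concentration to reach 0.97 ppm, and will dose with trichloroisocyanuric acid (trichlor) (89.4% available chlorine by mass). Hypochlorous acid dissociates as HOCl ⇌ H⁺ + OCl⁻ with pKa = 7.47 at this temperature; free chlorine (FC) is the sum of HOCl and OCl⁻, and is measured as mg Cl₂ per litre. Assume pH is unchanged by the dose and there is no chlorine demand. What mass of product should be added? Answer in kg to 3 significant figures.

(a) 36.2 kg; (b) 3.10 kg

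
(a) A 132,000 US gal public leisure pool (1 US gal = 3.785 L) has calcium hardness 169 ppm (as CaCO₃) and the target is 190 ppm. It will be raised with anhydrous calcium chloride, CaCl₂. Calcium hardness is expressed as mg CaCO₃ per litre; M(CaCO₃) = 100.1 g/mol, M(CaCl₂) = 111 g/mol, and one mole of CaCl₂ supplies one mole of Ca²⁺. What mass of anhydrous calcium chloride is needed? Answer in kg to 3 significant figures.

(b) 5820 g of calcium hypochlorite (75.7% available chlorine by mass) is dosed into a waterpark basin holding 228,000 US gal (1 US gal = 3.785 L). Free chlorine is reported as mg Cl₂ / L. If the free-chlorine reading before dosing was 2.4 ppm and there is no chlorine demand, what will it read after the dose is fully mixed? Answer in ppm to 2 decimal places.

(a) 11.6 kg; (b) 7.51 ppm

(a) Volume: 132,000 US gal × 3.785 L/gal = 499,620 L.
(a) Hardness to add: (190 − 169) = 21 mg/L as CaCO₃ × 499,620 L = 10,490 g as CaCO₃.
(a) Moles of Ca²⁺ (1 mol Ca²⁺ ≡ 1 mol CaCO₃): 10,490 / 100.1 g/mol = 104.8 mol.
(a) Mass of CaCl₂: 104.8 × 111 = 11,630 g.

(b) Volume: 228,000 US gal × 3.785 L/gal = 862,980 L.
(b) Available chlorine delivered: 5820 g × 0.757 = 4406 g as Cl₂.
(b) Concentration rise: 4406 g / 862,980 L = 5.105 mg/L = 5.11 ppm.
(b) Final FC: 2.4 + 5.11 = 7.51 ppm.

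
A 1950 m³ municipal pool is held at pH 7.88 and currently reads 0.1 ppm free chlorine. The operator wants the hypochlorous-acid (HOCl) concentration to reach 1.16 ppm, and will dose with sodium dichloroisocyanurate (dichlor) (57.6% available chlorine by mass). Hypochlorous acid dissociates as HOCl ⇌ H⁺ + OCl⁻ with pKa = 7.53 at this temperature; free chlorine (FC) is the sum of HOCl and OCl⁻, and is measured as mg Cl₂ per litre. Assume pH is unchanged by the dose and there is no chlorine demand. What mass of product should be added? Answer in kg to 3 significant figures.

12.4 kg

Volume: 1950 m³ = 1,950,000 L.
[OCl⁻]/[HOCl] = 10^(pH − pKa) = 10^(7.88 − 7.53) = 2.239; fraction as HOCl = 1/(1 + 2.239) = 0.3088.
Free chlorine required for 1.16 ppm HOCl: 1.16 / 0.3088 = 3.757 ppm.
FC to add: 3.757 − 0.1 = 3.657 mg/L as Cl₂.
Cl₂ equivalent: 3.657 mg/L × 1,950,000 L = 7131 g.
Product at 57.6% available Cl: 7131 / 0.576 = 12,380 g.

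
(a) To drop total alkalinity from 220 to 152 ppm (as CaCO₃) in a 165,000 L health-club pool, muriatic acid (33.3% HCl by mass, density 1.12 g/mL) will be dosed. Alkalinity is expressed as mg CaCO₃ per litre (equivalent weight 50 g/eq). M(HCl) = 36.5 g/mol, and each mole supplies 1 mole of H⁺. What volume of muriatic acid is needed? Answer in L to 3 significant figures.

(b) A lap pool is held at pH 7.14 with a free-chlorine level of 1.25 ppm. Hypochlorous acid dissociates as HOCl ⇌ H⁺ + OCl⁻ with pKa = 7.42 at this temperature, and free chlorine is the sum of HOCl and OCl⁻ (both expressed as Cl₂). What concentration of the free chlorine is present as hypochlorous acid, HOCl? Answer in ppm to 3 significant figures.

(a) 22.0 L; (b) 0.820 ppm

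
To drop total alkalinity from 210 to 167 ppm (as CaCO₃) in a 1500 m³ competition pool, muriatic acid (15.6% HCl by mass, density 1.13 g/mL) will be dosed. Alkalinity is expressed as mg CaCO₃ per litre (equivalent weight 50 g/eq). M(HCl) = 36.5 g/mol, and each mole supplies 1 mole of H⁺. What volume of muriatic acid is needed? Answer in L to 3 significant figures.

Volume: 1500 m³ = 1,500,000 L.
Alkalinity to neutralize: (210 − 167) = 43 mg/L as CaCO₃ × 1,500,000 L = 64,500 g as CaCO₃.
Equivalents of H⁺ required: 64,500 ÷ 50 g/eq = 1290 eq = 1290 mol HCl.
Mass of HCl: 1290 × 36.5 = 47,080 g.
Mass of 15.6% solution: 47,080 / 0.156 = 301,800 g.
Volume: 301,800 g ÷ 1.13 g/mL = 267,100 mL.

267 L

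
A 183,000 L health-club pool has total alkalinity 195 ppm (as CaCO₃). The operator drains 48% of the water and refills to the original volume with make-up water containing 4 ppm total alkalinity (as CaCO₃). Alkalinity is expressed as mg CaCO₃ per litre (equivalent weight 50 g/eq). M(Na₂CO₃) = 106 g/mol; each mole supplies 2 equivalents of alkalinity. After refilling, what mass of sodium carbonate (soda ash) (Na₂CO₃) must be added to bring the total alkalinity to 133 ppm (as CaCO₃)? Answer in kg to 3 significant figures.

5.76 kg

After draining 48% and refilling: 195 × 0.52 + 4 × 0.48 = 103.32 ppm.
Deficit to target: 133 − 103.32 = 29.68 mg/L.
As CaCO₃: 29.68 mg/L × 183,000 L = 5431 g; ÷ 50 g/eq ÷ 2 = 54.31 mol Na₂CO₃.
Mass: 54.31 × 106 = 5757 g.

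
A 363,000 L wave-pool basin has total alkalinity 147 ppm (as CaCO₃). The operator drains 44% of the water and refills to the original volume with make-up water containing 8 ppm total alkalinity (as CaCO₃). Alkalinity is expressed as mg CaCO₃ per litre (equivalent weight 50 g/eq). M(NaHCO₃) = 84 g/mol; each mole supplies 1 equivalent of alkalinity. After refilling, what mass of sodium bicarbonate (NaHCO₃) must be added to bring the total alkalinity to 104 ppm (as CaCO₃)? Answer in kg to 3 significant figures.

11.1 kg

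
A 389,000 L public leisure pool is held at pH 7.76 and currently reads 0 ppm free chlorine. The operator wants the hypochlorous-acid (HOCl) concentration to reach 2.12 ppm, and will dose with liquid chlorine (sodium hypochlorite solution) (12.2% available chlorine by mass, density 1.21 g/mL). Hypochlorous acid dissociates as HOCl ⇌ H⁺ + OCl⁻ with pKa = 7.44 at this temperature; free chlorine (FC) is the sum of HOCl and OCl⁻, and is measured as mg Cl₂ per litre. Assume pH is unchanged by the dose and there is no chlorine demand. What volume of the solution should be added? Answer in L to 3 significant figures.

[OCl⁻]/[HOCl] = 10^(pH − pKa) = 10^(7.76 − 7.44) = 2.089; fraction as HOCl = 1/(1 + 2.089) = 0.3237.
Free chlorine required for 2.12 ppm HOCl: 2.12 / 0.3237 = 6.549 ppm.
FC to add: 6.549 − 0 = 6.549 mg/L as Cl₂.
Cl₂ equivalent: 6.549 mg/L × 389,000 L = 2548 g.
Product at 12.2% available Cl: 2548 / 0.122 = 20,880 g.
Volume: 20,880 g ÷ 1.21 g/mL = 17,260 mL.

17.3 L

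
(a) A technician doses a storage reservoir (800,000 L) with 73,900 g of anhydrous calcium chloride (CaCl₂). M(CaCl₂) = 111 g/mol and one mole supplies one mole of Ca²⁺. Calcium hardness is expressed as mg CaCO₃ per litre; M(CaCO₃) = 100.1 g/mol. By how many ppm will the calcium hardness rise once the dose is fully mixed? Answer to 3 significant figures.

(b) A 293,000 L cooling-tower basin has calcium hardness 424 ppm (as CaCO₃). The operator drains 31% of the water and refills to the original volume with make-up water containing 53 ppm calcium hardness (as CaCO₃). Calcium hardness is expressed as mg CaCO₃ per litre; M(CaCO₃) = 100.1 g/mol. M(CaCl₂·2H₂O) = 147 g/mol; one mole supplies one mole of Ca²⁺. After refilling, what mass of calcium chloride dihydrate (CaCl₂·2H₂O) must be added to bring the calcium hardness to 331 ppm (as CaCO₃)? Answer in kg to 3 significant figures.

(a) Moles of Ca²⁺: 73,900 g ÷ 111 g/mol = 665.8 mol.
(a) As CaCO₃: 665.8 mol × 100.1 g/mol = 66,640 g.
(a) Rise: 66,640 g / 800,000 L × 1000 = 83.3 mg/L.

(b) After draining 31% and refilling: 424 × 0.69 + 53 × 0.31 = 308.99 ppm.
(b) Deficit to target: 331 − 308.99 = 22.01 mg/L.
(b) As CaCO₃: 22.01 mg/L × 293,000 L = 6449 g; ÷ 100.1 = 64.42 mol Ca²⁺.
(b) Mass: 64.42 × 147 = 9470 g.

(a) 83.3 ppm; (b) 9.47 kg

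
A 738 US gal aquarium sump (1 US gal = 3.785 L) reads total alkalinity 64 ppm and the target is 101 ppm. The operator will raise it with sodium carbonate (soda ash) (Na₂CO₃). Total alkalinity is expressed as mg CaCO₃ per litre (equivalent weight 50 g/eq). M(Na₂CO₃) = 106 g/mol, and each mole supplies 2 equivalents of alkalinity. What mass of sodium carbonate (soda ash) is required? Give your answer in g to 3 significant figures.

Volume: 738 US gal × 3.785 L/gal = 2,793 L.
Alkalinity to add: (101 − 64) = 37 mg/L as CaCO₃ × 2,793 L = 103.4 g as CaCO₃.
Equivalents: 103.4 g ÷ 50 g/eq = 2.067 eq.
Each mole of Na₂CO₃ supplies 2 eq, so 2.067 / 2 = 1.034 mol.
Mass: 1.034 mol × 106 g/mol = 109.6 g.

110 g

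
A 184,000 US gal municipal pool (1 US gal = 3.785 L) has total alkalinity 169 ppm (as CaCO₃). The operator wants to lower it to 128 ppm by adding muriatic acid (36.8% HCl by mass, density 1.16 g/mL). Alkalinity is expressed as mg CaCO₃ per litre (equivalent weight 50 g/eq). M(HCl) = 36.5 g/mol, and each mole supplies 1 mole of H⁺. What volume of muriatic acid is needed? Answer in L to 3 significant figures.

Volume: 184,000 US gal × 3.785 L/gal = 696,440 L.
Alkalinity to neutralize: (169 − 128) = 41 mg/L as CaCO₃ × 696,440 L = 28,550 g as CaCO₃.
Equivalents of H⁺ required: 28,550 ÷ 50 g/eq = 571.1 eq = 571.1 mol HCl.
Mass of HCl: 571.1 × 36.5 = 20,840 g.
Mass of 36.8% solution: 20,840 / 0.368 = 56,640 g.
Volume: 56,640 g ÷ 1.16 g/mL = 48,830 mL.

48.8 L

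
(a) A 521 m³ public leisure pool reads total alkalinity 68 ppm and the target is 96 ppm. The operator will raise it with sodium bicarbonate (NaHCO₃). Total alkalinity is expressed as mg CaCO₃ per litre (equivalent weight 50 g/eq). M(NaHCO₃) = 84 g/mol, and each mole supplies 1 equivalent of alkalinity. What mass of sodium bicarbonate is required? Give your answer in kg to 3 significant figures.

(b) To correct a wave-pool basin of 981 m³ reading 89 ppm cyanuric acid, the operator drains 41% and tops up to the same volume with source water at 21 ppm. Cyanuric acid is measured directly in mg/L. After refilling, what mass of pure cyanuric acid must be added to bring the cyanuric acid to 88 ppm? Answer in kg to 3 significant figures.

(a) 24.5 kg; (b) 26.4 kg

(a) Volume: 521 m³ = 521,000 L.
(a) Alkalinity to add: (96 − 68) = 28 mg/L as CaCO₃ × 521,000 L = 14,590 g as CaCO₃.
(a) Equivalents: 14,590 g ÷ 50 g/eq = 291.8 eq.
(a) NaHCO₃ supplies 1 eq per mole → 291.8 mol.
(a) Mass: 291.8 mol × 84 g/mol = 24,510 g.

(b) Volume: 981 m³ = 981,000 L.
(b) After draining 41% and refilling: 89 × 0.59 + 21 × 0.41 = 61.12 ppm.
(b) Deficit to target: 88 − 61.12 = 26.88 mg/L.
(b) Mass: 26.88 mg/L × 981,000 L = 26,370 g cyanuric acid.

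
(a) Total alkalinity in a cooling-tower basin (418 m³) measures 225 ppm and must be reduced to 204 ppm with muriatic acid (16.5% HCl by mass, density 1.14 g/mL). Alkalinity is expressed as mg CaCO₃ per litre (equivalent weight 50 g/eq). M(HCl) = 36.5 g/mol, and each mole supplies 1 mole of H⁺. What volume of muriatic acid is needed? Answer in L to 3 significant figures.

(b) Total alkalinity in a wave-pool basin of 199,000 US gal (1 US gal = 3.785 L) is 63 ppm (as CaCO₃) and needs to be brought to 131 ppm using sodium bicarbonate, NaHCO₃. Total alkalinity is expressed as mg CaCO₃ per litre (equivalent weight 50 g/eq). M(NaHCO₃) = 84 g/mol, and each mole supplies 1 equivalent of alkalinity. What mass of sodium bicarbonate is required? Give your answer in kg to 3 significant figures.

(a) 34.1 L; (b) 86.0 kg

(a) Volume: 418 m³ = 418,000 L.
(a) Alkalinity to neutralize: (225 − 204) = 21 mg/L as CaCO₃ × 418,000 L = 8778 g as CaCO₃.
(a) Equivalents of H⁺ required: 8778 ÷ 50 g/eq = 175.6 eq = 175.6 mol HCl.
(a) Mass of HCl: 175.6 × 36.5 = 6408 g.
(a) Mass of 16.5% solution: 6408 / 0.165 = 38,840 g.
(a) Volume: 38,840 g ÷ 1.14 g/mL = 34,070 mL.

(b) Volume: 199,000 US gal × 3.785 L/gal = 753,215 L.
(b) Alkalinity to add: (131 − 63) = 68 mg/L as CaCO₃ × 753,215 L = 51,220 g as CaCO₃.
(b) Equivalents: 51,220 g ÷ 50 g/eq = 1024 eq.
(b) NaHCO₃ supplies 1 eq per mole → 1024 mol.
(b) Mass: 1024 mol × 84 g/mol = 86,050 g.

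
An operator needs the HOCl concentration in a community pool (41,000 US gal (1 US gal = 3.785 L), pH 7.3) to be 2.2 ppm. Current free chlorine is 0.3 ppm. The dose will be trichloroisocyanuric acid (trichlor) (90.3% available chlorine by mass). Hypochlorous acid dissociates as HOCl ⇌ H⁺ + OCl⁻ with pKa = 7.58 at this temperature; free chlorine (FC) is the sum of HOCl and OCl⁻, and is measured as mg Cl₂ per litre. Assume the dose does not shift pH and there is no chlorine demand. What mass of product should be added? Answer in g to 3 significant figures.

525 g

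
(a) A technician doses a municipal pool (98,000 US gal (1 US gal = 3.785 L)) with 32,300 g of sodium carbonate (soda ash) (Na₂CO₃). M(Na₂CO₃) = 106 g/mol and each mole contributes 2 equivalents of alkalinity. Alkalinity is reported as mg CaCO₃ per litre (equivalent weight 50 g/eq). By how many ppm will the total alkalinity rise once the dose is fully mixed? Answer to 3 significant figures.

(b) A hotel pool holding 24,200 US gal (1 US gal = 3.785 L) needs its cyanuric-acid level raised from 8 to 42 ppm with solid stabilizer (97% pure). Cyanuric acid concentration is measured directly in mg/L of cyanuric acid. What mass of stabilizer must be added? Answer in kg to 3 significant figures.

(a) 82.1 ppm; (b) 3.21 kg

(a) Volume: 98,000 US gal × 3.785 L/gal = 370,930 L.
(a) Moles of Na₂CO₃: 32,300 g ÷ 106 g/mol = 304.7 mol → 609.4 eq of alkalinity.
(a) As CaCO₃: 609.4 eq × 50 g/eq = 30,470 g.
(a) Rise: 30,470 g / 370,930 L × 1000 = 82.15 mg/L.

(b) Volume: 24,200 US gal × 3.785 L/gal = 91,597 L.
(b) CYA to add: (42 − 8) = 34 mg/L × 91,597 L = 3114 g cyanuric acid.
(b) At 97% purity: 3114 / 0.97 = 3211 g product.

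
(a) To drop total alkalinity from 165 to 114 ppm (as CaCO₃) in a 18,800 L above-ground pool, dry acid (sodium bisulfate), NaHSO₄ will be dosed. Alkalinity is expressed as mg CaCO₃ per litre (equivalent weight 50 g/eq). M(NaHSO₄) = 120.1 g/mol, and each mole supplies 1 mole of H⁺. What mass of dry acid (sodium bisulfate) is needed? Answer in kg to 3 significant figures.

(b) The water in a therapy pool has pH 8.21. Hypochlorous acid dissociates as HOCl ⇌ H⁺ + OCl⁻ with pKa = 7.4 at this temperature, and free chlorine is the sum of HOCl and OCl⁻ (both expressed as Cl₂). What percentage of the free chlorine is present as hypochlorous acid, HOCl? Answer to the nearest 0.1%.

(a) 2.30 kg; (b) 13.4%

(a) Alkalinity to neutralize: (165 − 114) = 51 mg/L as CaCO₃ × 18,800 L = 958.8 g as CaCO₃.
(a) Equivalents of H⁺ required: 958.8 ÷ 50 g/eq = 19.18 eq = 19.18 mol NaHSO₄.
(a) Mass of NaHSO₄: 19.18 × 120.1 = 2303 g.

(b) [OCl⁻]/[HOCl] = 10^(pH − pKa) = 10^(8.21 − 7.4) = 10^0.81 = 6.457.
(b) Fraction as HOCl = 1 / (1 + 6.457) = 0.1341.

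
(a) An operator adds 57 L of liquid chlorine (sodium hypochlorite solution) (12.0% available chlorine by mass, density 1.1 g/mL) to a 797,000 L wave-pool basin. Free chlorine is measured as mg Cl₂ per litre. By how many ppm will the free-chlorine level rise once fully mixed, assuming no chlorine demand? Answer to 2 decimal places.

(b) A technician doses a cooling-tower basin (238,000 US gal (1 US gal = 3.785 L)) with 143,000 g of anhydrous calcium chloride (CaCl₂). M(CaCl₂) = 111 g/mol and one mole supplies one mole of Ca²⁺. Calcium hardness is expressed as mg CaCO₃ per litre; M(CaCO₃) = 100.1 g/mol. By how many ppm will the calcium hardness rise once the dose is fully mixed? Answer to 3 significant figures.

(a) Mass of solution: 57 L × 1000 mL/L × 1.1 g/mL = 62,700 g.
(a) Available chlorine delivered: 62,700 g × 0.12 = 7524 g as Cl₂.
(a) Concentration rise: 7524 g / 797,000 L = 9.44 mg/L = 9.44 ppm.

(b) Volume: 238,000 US gal × 3.785 L/gal = 900,830 L.
(b) Moles of Ca²⁺: 143,000 g ÷ 111 g/mol = 1288 mol.
(b) As CaCO₃: 1288 mol × 100.1 g/mol = 129,000 g.
(b) Rise: 129,000 g / 900,830 L × 1000 = 143.2 mg/L.

(a) 9.44 ppm; (b) 143 ppm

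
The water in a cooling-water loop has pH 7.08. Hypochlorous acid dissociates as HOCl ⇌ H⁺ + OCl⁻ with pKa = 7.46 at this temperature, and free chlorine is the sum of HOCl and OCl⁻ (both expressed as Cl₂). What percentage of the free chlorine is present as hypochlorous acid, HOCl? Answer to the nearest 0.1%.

[OCl⁻]/[HOCl] = 10^(pH − pKa) = 10^(7.08 − 7.46) = 10^-0.38 = 0.4169.
Fraction as HOCl = 1 / (1 + 0.4169) = 0.7058.

70.6%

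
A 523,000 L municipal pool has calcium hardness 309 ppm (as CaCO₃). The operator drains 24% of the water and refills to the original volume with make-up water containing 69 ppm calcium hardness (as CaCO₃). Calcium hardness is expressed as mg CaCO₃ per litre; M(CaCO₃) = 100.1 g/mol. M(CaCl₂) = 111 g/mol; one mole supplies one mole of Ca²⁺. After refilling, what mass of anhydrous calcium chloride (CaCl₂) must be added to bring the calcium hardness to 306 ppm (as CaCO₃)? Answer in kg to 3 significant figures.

After draining 24% and refilling: 309 × 0.76 + 69 × 0.24 = 251.4 ppm.
Deficit to target: 306 − 251.4 = 54.6 mg/L.
As CaCO₃: 54.6 mg/L × 523,000 L = 28,560 g; ÷ 100.1 = 285.3 mol Ca²⁺.
Mass: 285.3 × 111 = 31,670 g.

31.7 kg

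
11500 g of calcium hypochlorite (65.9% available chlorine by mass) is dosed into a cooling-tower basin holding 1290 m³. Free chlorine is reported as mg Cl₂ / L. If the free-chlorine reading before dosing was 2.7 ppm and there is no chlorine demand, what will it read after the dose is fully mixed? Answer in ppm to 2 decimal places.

8.57 ppm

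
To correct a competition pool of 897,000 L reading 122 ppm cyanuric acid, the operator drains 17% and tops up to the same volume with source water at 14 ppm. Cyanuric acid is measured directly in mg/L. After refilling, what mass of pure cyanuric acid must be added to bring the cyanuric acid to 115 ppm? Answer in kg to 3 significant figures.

10.2 kg

After draining 17% and refilling: 122 × 0.83 + 14 × 0.17 = 103.64 ppm.
Deficit to target: 115 − 103.64 = 11.36 mg/L.
Mass: 11.36 mg/L × 897,000 L = 10,190 g cyanuric acid.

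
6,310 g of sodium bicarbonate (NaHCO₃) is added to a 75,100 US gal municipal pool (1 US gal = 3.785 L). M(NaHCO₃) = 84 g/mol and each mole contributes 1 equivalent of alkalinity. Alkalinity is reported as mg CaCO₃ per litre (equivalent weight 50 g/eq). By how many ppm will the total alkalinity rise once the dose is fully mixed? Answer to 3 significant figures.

13.2 ppm

Volume: 75,100 US gal × 3.785 L/gal = 284,254 L.
Moles of NaHCO₃: 6,310 g ÷ 84 g/mol = 75.12 mol → 75.12 eq of alkalinity.
As CaCO₃: 75.12 eq × 50 g/eq = 3756 g.
Rise: 3756 g / 284,254 L × 1000 = 13.21 mg/L.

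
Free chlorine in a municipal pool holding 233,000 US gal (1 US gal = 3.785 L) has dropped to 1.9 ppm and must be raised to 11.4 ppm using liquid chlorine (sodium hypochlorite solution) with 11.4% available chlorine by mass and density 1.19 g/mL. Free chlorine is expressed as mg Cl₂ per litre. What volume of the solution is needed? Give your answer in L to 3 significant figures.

61.8 L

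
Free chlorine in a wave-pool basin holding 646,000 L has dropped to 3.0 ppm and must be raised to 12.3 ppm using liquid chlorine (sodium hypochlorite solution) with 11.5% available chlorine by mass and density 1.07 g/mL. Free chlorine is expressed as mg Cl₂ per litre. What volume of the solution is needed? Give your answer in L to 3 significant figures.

Chlorine deficit: 12.3 − 3.0 = 9.3 ppm = 9.3 mg/L as Cl₂.
Cl₂ equivalent needed: 9.3 mg/L × 646,000 L = 6,008,000 mg = 6008 g.
Product at 11.5% available chlorine: 6008 / 0.115 = 52,240 g.
Volume at density 1.07 g/mL: 52,240 g ÷ 1.07 g/mL = 48,820 mL.

48.8 L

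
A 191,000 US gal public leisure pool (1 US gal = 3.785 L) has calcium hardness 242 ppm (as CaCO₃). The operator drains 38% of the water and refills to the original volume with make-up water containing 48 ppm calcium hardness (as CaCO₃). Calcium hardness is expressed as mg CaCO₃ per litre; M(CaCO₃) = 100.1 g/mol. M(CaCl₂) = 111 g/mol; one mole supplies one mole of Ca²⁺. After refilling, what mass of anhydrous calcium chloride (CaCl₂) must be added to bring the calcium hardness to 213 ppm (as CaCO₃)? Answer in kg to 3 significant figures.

35.9 kg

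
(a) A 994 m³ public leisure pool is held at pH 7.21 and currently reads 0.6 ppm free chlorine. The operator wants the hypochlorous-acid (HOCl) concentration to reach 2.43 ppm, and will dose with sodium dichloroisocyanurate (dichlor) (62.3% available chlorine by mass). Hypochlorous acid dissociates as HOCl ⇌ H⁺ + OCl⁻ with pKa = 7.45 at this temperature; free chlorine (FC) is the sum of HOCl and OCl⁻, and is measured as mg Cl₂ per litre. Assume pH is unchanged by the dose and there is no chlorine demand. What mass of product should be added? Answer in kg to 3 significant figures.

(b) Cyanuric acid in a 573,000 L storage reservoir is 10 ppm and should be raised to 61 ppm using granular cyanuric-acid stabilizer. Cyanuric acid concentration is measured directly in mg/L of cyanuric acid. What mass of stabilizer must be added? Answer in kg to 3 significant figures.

(a) Volume: 994 m³ = 994,000 L.
(a) [OCl⁻]/[HOCl] = 10^(pH − pKa) = 10^(7.21 − 7.45) = 0.5754; fraction as HOCl = 1/(1 + 0.5754) = 0.6347.
(a) Free chlorine required for 2.43 ppm HOCl: 2.43 / 0.6347 = 3.828 ppm.
(a) FC to add: 3.828 − 0.6 = 3.228 mg/L as Cl₂.
(a) Cl₂ equivalent: 3.228 mg/L × 994,000 L = 3209 g.
(a) Product at 62.3% available Cl: 3209 / 0.623 = 5151 g.

(b) CYA to add: (61 − 10) = 51 mg/L × 573,000 L = 29,220 g cyanuric acid.

(a) 5.15 kg; (b) 29.2 kg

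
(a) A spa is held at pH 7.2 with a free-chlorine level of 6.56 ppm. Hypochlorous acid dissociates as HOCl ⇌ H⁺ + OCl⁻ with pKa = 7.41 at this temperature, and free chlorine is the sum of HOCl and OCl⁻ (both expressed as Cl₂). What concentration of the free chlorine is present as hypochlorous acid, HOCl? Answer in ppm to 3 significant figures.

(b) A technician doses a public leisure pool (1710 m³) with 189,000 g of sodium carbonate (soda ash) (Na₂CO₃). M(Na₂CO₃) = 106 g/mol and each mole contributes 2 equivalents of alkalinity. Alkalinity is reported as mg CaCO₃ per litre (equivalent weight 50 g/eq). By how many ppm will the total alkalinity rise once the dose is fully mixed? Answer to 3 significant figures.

(a) [OCl⁻]/[HOCl] = 10^(pH − pKa) = 10^(7.2 − 7.41) = 10^-0.21 = 0.6166.
(a) Fraction as HOCl = 1 / (1 + 0.6166) = 0.6186.
(a) HOCl = 0.6186 × 6.56 ppm = 4.058 ppm.

(b) Volume: 1710 m³ = 1,710,000 L.
(b) Moles of Na₂CO₃: 189,000 g ÷ 106 g/mol = 1783 mol → 3566 eq of alkalinity.
(b) As CaCO₃: 3566 eq × 50 g/eq = 178,300 g.
(b) Rise: 178,300 g / 1,710,000 L × 1000 = 104.3 mg/L.

(a) 4.06 ppm; (b) 104 ppm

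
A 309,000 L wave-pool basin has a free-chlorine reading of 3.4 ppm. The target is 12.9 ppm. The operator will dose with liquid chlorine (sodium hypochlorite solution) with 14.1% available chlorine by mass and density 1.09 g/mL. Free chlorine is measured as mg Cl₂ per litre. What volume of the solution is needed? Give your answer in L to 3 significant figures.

19.1 L

Chlorine deficit: 12.9 − 3.4 = 9.5 ppm = 9.5 mg/L as Cl₂.
Cl₂ equivalent needed: 9.5 mg/L × 309,000 L = 2,936,000 mg = 2936 g.
Product at 14.1% available chlorine: 2936 / 0.141 = 20,820 g.
Volume at density 1.09 g/mL: 20,820 g ÷ 1.09 g/mL = 19,100 mL.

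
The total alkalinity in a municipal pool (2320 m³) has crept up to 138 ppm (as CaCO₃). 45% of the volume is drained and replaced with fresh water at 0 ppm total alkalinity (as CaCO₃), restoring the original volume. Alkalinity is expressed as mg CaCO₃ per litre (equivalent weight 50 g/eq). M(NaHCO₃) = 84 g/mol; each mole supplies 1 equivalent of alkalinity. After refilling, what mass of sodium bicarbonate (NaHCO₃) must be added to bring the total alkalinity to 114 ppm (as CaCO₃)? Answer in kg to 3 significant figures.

148 kg

Volume: 2320 m³ = 2,320,000 L.
After draining 45% and refilling: 138 × 0.55 + 0 × 0.45 = 75.9 ppm.
Deficit to target: 114 − 75.9 = 38.1 mg/L.
As CaCO₃: 38.1 mg/L × 2,320,000 L = 88,390 g; ÷ 50 g/eq ÷ 1 = 1768 mol NaHCO₃.
Mass: 1768 × 84 = 148,500 g.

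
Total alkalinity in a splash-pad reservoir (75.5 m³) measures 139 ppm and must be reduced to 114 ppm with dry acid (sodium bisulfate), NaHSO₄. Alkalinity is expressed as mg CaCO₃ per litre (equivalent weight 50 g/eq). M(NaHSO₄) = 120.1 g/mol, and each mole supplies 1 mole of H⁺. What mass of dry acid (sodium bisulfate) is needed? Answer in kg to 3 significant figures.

4.53 kg

Volume: 75.5 m³ = 75,500 L.
Alkalinity to neutralize: (139 − 114) = 25 mg/L as CaCO₃ × 75,500 L = 1888 g as CaCO₃.
Equivalents of H⁺ required: 1888 ÷ 50 g/eq = 37.75 eq = 37.75 mol NaHSO₄.
Mass of NaHSO₄: 37.75 × 120.1 = 4534 g.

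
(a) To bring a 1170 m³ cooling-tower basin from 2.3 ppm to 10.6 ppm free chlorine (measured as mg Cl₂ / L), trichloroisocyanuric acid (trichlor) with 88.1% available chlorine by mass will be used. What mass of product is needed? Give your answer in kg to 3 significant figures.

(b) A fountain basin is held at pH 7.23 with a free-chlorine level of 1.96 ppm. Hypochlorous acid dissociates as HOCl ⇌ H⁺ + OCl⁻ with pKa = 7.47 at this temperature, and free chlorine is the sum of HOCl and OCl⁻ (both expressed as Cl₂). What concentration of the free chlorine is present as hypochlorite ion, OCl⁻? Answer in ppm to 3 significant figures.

(a) 11.0 kg; (b) 0.716 ppm

(a) Volume: 1170 m³ = 1,170,000 L.
(a) Chlorine deficit: 10.6 − 2.3 = 8.3 ppm = 8.3 mg/L as Cl₂.
(a) Cl₂ equivalent needed: 8.3 mg/L × 1,170,000 L = 9,711,000 mg = 9711 g.
(a) Product at 88.1% available chlorine: 9711 / 0.881 = 11,020 g.

(b) [OCl⁻]/[HOCl] = 10^(pH − pKa) = 10^(7.23 − 7.47) = 10^-0.24 = 0.5754.
(b) Fraction as HOCl = 1 / (1 + 0.5754) = 0.6347.
(b) OCl⁻ = (1 − 0.6347) × 1.96 ppm = 0.7159 ppm.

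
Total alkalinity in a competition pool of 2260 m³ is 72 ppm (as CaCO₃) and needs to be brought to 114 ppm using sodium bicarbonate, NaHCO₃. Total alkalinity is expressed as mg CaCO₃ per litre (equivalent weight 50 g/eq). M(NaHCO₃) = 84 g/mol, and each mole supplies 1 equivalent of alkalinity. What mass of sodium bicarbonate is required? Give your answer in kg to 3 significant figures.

Volume: 2260 m³ = 2,260,000 L.
Alkalinity to add: (114 − 72) = 42 mg/L as CaCO₃ × 2,260,000 L = 94,920 g as CaCO₃.
Equivalents: 94,920 g ÷ 50 g/eq = 1898 eq.
NaHCO₃ supplies 1 eq per mole → 1898 mol.
Mass: 1898 mol × 84 g/mol = 159,500 g.

159 kg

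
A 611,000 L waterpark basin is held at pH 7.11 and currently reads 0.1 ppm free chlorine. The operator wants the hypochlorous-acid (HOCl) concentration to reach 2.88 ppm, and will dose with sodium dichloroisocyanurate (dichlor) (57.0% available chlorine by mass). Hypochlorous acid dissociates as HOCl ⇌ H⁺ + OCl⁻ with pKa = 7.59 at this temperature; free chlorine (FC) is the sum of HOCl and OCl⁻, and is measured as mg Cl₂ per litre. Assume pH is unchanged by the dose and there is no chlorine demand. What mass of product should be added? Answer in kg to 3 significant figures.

4.00 kg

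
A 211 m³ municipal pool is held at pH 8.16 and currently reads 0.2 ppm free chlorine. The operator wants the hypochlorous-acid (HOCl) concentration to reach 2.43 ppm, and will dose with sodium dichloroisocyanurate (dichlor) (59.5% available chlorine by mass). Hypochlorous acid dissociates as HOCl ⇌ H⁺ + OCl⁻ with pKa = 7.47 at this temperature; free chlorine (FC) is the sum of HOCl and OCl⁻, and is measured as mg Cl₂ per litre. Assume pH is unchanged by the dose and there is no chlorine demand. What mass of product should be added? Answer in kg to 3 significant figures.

5.01 kg

Volume: 211 m³ = 211,000 L.
[OCl⁻]/[HOCl] = 10^(pH − pKa) = 10^(8.16 − 7.47) = 4.898; fraction as HOCl = 1/(1 + 4.898) = 0.1696.
Free chlorine required for 2.43 ppm HOCl: 2.43 / 0.1696 = 14.33 ppm.
FC to add: 14.33 − 0.2 = 14.13 mg/L as Cl₂.
Cl₂ equivalent: 14.13 mg/L × 211,000 L = 2982 g.
Product at 59.5% available Cl: 2982 / 0.595 = 5011 g.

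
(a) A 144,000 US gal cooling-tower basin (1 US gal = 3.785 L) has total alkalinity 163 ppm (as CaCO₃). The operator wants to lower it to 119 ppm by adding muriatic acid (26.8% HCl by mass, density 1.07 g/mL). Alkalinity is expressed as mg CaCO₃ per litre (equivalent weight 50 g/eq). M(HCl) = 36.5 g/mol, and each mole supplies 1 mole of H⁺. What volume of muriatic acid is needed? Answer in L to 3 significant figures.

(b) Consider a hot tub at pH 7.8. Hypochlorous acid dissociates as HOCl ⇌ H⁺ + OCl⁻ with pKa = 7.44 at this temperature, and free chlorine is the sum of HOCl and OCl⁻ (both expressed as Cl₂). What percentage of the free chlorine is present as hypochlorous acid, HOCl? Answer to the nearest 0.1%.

(a) 61.0 L; (b) 30.4%

(a) Volume: 144,000 US gal × 3.785 L/gal = 545,040 L.
(a) Alkalinity to neutralize: (163 − 119) = 44 mg/L as CaCO₃ × 545,040 L = 23,980 g as CaCO₃.
(a) Equivalents of H⁺ required: 23,980 ÷ 50 g/eq = 479.6 eq = 479.6 mol HCl.
(a) Mass of HCl: 479.6 × 36.5 = 17,510 g.
(a) Mass of 26.8% solution: 17,510 / 0.268 = 65,320 g.
(a) Volume: 65,320 g ÷ 1.07 g/mL = 61,050 mL.

(b) [OCl⁻]/[HOCl] = 10^(pH − pKa) = 10^(7.8 − 7.44) = 10^0.36 = 2.291.
(b) Fraction as HOCl = 1 / (1 + 2.291) = 0.3039.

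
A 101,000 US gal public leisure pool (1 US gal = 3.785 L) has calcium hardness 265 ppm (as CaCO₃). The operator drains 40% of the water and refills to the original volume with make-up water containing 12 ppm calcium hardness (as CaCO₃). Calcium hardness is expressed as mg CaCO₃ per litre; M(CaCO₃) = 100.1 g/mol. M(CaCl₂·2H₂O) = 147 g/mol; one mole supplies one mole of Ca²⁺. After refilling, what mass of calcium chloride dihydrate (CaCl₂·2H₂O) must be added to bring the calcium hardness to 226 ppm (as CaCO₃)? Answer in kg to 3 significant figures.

Volume: 101,000 US gal × 3.785 L/gal = 382,285 L.
After draining 40% and refilling: 265 × 0.60 + 12 × 0.40 = 163.8 ppm.
Deficit to target: 226 − 163.8 = 62.2 mg/L.
As CaCO₃: 62.2 mg/L × 382,285 L = 23,780 g; ÷ 100.1 = 237.5 mol Ca²⁺.
Mass: 237.5 × 147 = 34,920 g.

34.9 kg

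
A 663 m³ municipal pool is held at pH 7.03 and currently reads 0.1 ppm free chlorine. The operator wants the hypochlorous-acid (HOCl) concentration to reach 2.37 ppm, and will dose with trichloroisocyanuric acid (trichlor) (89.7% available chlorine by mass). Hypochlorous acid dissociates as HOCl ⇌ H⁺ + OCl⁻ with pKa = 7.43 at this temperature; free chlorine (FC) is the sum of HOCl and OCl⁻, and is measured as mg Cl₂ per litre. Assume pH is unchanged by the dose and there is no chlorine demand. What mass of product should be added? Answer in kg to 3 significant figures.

2.38 kg

Volume: 663 m³ = 663,000 L.
[OCl⁻]/[HOCl] = 10^(pH − pKa) = 10^(7.03 − 7.43) = 0.3981; fraction as HOCl = 1/(1 + 0.3981) = 0.7153.
Free chlorine required for 2.37 ppm HOCl: 2.37 / 0.7153 = 3.314 ppm.
FC to add: 3.314 − 0.1 = 3.214 mg/L as Cl₂.
Cl₂ equivalent: 3.214 mg/L × 663,000 L = 2131 g.
Product at 89.7% available Cl: 2131 / 0.897 = 2375 g.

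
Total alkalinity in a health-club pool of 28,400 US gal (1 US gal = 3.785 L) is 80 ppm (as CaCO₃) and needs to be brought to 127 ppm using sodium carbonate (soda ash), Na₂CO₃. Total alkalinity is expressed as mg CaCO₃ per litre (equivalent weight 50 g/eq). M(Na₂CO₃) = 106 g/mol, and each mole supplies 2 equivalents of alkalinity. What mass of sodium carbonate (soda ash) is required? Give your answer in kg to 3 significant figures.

Volume: 28,400 US gal × 3.785 L/gal = 107,494 L.
Alkalinity to add: (127 − 80) = 47 mg/L as CaCO₃ × 107,494 L = 5052 g as CaCO₃.
Equivalents: 5052 g ÷ 50 g/eq = 101 eq.
Each mole of Na₂CO₃ supplies 2 eq, so 101 / 2 = 50.52 mol.
Mass: 50.52 mol × 106 g/mol = 5355 g.

5.36 kg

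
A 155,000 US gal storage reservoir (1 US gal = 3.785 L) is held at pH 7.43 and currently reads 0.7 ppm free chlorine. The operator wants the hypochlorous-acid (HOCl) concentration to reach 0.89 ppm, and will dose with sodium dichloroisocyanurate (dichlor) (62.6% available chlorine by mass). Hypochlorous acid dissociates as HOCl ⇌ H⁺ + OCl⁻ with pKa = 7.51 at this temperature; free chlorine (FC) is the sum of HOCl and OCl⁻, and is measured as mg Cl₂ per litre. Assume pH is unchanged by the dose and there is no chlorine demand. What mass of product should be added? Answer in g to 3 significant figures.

Volume: 155,000 US gal × 3.785 L/gal = 586,675 L.
[OCl⁻]/[HOCl] = 10^(pH − pKa) = 10^(7.43 − 7.51) = 0.8318; fraction as HOCl = 1/(1 + 0.8318) = 0.5459.
Free chlorine required for 0.89 ppm HOCl: 0.89 / 0.5459 = 1.63 ppm.
FC to add: 1.63 − 0.7 = 0.9303 mg/L as Cl₂.
Cl₂ equivalent: 0.9303 mg/L × 586,675 L = 545.8 g.
Product at 62.6% available Cl: 545.8 / 0.626 = 871.8 g.

872 g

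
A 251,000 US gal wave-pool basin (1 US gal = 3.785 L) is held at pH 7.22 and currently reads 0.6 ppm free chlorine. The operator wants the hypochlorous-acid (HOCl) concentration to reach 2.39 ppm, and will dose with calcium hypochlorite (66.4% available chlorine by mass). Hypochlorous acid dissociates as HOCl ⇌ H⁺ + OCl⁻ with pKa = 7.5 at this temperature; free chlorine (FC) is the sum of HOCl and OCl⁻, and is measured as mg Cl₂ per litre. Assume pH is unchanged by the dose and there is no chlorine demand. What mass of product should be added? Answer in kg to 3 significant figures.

Volume: 251,000 US gal × 3.785 L/gal = 950,035 L.
[OCl⁻]/[HOCl] = 10^(pH − pKa) = 10^(7.22 − 7.5) = 0.5248; fraction as HOCl = 1/(1 + 0.5248) = 0.6558.
Free chlorine required for 2.39 ppm HOCl: 2.39 / 0.6558 = 3.644 ppm.
FC to add: 3.644 − 0.6 = 3.044 mg/L as Cl₂.
Cl₂ equivalent: 3.044 mg/L × 950,035 L = 2892 g.
Product at 66.4% available Cl: 2892 / 0.664 = 4356 g.

4.36 kg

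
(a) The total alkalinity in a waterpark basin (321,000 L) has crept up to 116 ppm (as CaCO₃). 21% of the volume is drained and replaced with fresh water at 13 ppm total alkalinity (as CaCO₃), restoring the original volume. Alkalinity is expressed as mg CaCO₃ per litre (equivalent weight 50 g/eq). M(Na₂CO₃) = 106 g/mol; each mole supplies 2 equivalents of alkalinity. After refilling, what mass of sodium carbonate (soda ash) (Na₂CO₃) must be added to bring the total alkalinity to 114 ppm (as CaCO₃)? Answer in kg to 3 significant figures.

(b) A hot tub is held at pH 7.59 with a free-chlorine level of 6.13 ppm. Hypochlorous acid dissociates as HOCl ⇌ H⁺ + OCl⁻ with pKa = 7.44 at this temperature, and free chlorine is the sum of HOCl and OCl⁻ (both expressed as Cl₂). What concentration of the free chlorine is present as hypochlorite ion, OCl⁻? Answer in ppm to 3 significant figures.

(a) 6.68 kg; (b) 3.59 ppm

(a) After draining 21% and refilling: 116 × 0.79 + 13 × 0.21 = 94.37 ppm.
(a) Deficit to target: 114 − 94.37 = 19.63 mg/L.
(a) As CaCO₃: 19.63 mg/L × 321,000 L = 6301 g; ÷ 50 g/eq ÷ 2 = 63.01 mol Na₂CO₃.
(a) Mass: 63.01 × 106 = 6679 g.

(b) [OCl⁻]/[HOCl] = 10^(pH − pKa) = 10^(7.59 − 7.44) = 10^0.15 = 1.413.
(b) Fraction as HOCl = 1 / (1 + 1.413) = 0.4145.
(b) OCl⁻ = (1 − 0.4145) × 6.13 ppm = 3.589 ppm.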